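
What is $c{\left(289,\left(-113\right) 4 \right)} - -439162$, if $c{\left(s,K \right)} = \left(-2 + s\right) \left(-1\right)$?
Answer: $438875$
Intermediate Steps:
$c{\left(s,K \right)} = 2 - s$
$c{\left(289,\left(-113\right) 4 \right)} - -439162 = \left(2 - 289\right) - -439162 = \left(2 - 289\right) + 439162 = -287 + 439162 = 438875$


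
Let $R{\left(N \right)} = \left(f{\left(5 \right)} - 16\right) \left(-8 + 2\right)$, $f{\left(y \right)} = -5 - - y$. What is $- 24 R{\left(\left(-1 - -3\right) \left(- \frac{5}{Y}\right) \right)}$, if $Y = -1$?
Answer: $-2304$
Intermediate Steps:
$f{\left(y \right)} = -5 + y$
$R{\left(N \right)} = 96$ ($R{\left(N \right)} = \left(\left(-5 + 5\right) - 16\right) \left(-8 + 2\right) = \left(0 - 16\right) \left(-6\right) = \left(-16\right) \left(-6\right) = 96$)
$- 24 R{\left(\left(-1 - -3\right) \left(- \frac{5}{Y}\right) \right)} = \left(-24\right) 96 = -2304$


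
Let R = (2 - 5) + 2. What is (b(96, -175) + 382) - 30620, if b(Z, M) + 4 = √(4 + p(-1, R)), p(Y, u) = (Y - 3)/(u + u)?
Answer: -30242 + √6 ≈ -30240.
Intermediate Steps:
R = -1 (R = -3 + 2 = -1)
p(Y, u) = (-3 + Y)/(2*u) (p(Y, u) = (-3 + Y)/((2*u)) = (-3 + Y)*(1/(2*u)) = (-3 + Y)/(2*u))
b(Z, M) = -4 + √6 (b(Z, M) = -4 + √(4 + (½)*(-3 - 1)/(-1)) = -4 + √(4 + (½)*(-1)*(-4)) = -4 + √(4 + 2) = -4 + √6)
(b(96, -175) + 382) - 30620 = ((-4 + √6) + 382) - 30620 = (378 + √6) - 30620 = -30242 + √6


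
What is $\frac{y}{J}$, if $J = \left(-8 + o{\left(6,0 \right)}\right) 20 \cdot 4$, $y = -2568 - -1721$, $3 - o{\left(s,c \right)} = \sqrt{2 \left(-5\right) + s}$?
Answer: $\frac{847}{464} - \frac{847 i}{1160} \approx 1.8254 - 0.73017 i$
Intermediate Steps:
$o{\left(s,c \right)} = 3 - \sqrt{-10 + s}$ ($o{\left(s,c \right)} = 3 - \sqrt{2 \left(-5\right) + s} = 3 - \sqrt{-10 + s}$)
$y = -847$ ($y = -2568 + 1721 = -847$)
$J = -400 - 160 i$ ($J = \left(-8 + \left(3 - \sqrt{-10 + 6}\right)\right) 20 \cdot 4 = \left(-8 + \left(3 - \sqrt{-4}\right)\right) 20 \cdot 4 = \left(-8 + \left(3 - 2 i\right)\right) 20 \cdot 4 = \left(-5 - 2 i\right) 20 \cdot 4 = \left(-100 - 40 i\right) 4 = -400 - 160 i \approx -400.0 - 160.0 i$)
$\frac{y}{J} = - \frac{847}{-400 - 160 i} = - 847 \frac{-400 + 160 i}{185600} = - \frac{847 \left(-400 + 160 i\right)}{185600}$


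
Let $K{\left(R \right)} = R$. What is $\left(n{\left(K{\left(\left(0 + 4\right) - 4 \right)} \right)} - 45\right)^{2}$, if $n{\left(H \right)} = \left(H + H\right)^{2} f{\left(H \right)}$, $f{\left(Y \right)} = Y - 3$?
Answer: $2025$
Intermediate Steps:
$f{\left(Y \right)} = -3 + Y$
$n{\left(H \right)} = 4 H^{2} \left(-3 + H\right)$ ($n{\left(H \right)} = \left(H + H\right)^{2} \left(-3 + H\right) = \left(2 H\right)^{2} \left(-3 + H\right) = 4 H^{2} \left(-3 + H\right)$)
$\left(n{\left(K{\left(\left(0 + 4\right) - 4 \right)} \right)} - 45\right)^{2} = \left(4 \left(\left(0 + 4\right) - 4\right)^{2} \left(-3 + \left(\left(0 + 4\right) - 4\right)\right) - 45\right)^{2} = \left(4 \left(4 - 4\right)^{2} \left(-3 + \left(4 - 4\right)\right) + \left(-61 + 16\right)\right)^{2} = \left(4 \cdot 0^{2} \left(-3 + 0\right) - 45\right)^{2} = \left(4 \cdot 0 \left(-3\right) - 45\right)^{2} = \left(0 - 45\right)^{2} = \left(-45\right)^{2} = 2025$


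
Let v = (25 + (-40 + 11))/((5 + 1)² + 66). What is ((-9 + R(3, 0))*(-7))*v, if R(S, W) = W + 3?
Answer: -28/17 ≈ -1.6471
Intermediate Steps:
R(S, W) = 3 + W
v = -2/51 (v = (25 - 29)/(6² + 66) = -4/(36 + 66) = -4/102 = -4*1/102 = -2/51 ≈ -0.039216)
((-9 + R(3, 0))*(-7))*v = ((-9 + (3 + 0))*(-7))*(-2/51) = ((-9 + 3)*(-7))*(-2/51) = -6*(-7)*(-2/51) = 42*(-2/51) = -28/17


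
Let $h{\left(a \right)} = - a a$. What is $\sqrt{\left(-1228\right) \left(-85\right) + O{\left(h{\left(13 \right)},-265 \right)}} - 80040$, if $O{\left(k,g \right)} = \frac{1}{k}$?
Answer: $-80040 + \frac{\sqrt{17640219}}{13} \approx -79717.0$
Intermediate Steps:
$h{\left(a \right)} = - a^{2}$
$\sqrt{\left(-1228\right) \left(-85\right) + O{\left(h{\left(13 \right)},-265 \right)}} - 80040 = \sqrt{\left(-1228\right) \left(-85\right) + \frac{1}{\left(-1\right) 13^{2}}} - 80040 = \sqrt{104380 + \frac{1}{\left(-1\right) 169}} - 80040 = \sqrt{104380 + \frac{1}{-169}} - 80040 = \sqrt{104380 - \frac{1}{169}} - 80040 = \sqrt{\frac{17640219}{169}} - 80040 = \frac{\sqrt{17640219}}{13} - 80040 = -80040 + \frac{\sqrt{17640219}}{13}$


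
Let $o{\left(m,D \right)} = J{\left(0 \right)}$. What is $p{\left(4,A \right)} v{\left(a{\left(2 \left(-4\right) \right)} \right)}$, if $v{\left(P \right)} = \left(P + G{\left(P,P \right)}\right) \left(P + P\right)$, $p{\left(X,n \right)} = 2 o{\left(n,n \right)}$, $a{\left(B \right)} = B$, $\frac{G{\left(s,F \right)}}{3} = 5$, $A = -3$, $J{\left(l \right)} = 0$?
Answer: $0$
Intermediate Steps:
$G{\left(s,F \right)} = 15$ ($G{\left(s,F \right)} = 3 \cdot 5 = 15$)
$o{\left(m,D \right)} = 0$
$p{\left(X,n \right)} = 0$ ($p{\left(X,n \right)} = 2 \cdot 0 = 0$)
$v{\left(P \right)} = 2 P \left(15 + P\right)$ ($v{\left(P \right)} = \left(P + 15\right) \left(P + P\right) = \left(15 + P\right) 2 P = 2 P \left(15 + P\right)$)
$p{\left(4,A \right)} v{\left(a{\left(2 \left(-4\right) \right)} \right)} = 0 \cdot 2 \cdot 2 \left(-4\right) \left(15 + 2 \left(-4\right)\right) = 0 \cdot 2 \left(-8\right) \left(15 - 8\right) = 0 \cdot 2 \left(-8\right) 7 = 0 \left(-112\right) = 0$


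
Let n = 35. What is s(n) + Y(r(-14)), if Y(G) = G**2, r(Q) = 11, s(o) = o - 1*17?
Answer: 139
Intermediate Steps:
s(o) = -17 + o (s(o) = o - 17 = -17 + o)
s(n) + Y(r(-14)) = (-17 + 35) + 11**2 = 18 + 121 = 139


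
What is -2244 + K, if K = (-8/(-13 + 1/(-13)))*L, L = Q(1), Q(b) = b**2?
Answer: -190688/85 ≈ -2243.4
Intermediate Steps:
L = 1 (L = 1**2 = 1)
K = 52/85 (K = (-8/(-13 + 1/(-13)))*1 = (-8/(-13 - 1/13))*1 = (-8/(-170/13))*1 = -13/170*(-8)*1 = (52/85)*1 = 52/85 ≈ 0.61176)
-2244 + K = -2244 + 52/85 = -190688/85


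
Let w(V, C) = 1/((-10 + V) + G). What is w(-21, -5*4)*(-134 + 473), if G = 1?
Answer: -113/10 ≈ -11.300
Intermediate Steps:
w(V, C) = 1/(-9 + V) (w(V, C) = 1/((-10 + V) + 1) = 1/(-9 + V))
w(-21, -5*4)*(-134 + 473) = (-134 + 473)/(-9 - 21) = 339/(-30) = -1/30*339 = -113/10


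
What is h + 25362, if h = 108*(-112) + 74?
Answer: 13340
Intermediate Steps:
h = -12022 (h = -12096 + 74 = -12022)
h + 25362 = -12022 + 25362 = 13340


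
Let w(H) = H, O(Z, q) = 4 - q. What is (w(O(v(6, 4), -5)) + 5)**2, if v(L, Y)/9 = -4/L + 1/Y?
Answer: 196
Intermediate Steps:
v(L, Y) = -36/L + 9/Y (v(L, Y) = 9*(-4/L + 1/Y) = 9*(1/Y - 4/L) = -36/L + 9/Y)
(w(O(v(6, 4), -5)) + 5)**2 = ((4 - 1*(-5)) + 5)**2 = ((4 + 5) + 5)**2 = (9 + 5)**2 = 14**2 = 196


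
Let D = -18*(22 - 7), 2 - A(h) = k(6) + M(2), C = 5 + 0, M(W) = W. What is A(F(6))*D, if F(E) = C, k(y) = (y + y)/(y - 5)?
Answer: 3240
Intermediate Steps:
k(y) = 2*y/(-5 + y) (k(y) = (2*y)/(-5 + y) = 2*y/(-5 + y))
C = 5
F(E) = 5
A(h) = -12 (A(h) = 2 - (2*6/(-5 + 6) + 2) = 2 - (2*6/1 + 2) = 2 - (2*6*1 + 2) = 2 - (12 + 2) = 2 - 1*14 = 2 - 14 = -12)
D = -270 (D = -18*15 = -270)
A(F(6))*D = -12*(-270) = 3240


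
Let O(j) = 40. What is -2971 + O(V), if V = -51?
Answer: -2931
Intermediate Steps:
-2971 + O(V) = -2971 + 40 = -2931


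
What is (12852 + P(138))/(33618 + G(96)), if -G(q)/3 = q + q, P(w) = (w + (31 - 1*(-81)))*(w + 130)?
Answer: 39926/16521 ≈ 2.4167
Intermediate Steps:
P(w) = (112 + w)*(130 + w) (P(w) = (w + (31 + 81))*(130 + w) = (w + 112)*(130 + w) = (112 + w)*(130 + w))
G(q) = -6*q (G(q) = -3*(q + q) = -6*q)
(12852 + P(138))/(33618 + G(96)) = (12852 + (14560 + 138² + 242*138))/(33618 - 6*96) = (12852 + (14560 + 19044 + 33396))/(33618 - 576) = (12852 + 67000)/33042 = 79852*(1/33042) = 39926/16521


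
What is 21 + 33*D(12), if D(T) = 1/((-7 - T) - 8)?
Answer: 178/9 ≈ 19.778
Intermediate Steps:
D(T) = 1/(-15 - T)
21 + 33*D(12) = 21 + 33*(-1/(15 + 12)) = 21 + 33*(-1/27) = 21 - 11/9 = 178/9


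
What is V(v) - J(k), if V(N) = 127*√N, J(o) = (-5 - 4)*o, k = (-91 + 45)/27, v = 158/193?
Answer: -46/3 + 127*√30494/193 ≈ 99.576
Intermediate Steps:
v = 158/193 (v = 158*(1/193) = 158/193 ≈ 0.81865)
k = -46/27 (k = -46*1/27 = -46/27 ≈ -1.7037)
J(o) = -9*o
V(v) - J(k) = 127*√(158/193) - (-9)*(-46)/27 = 127*(√30494/193) - 1*46/3 = 127*√30494/193 - 46/3 = -46/3 + 127*√30494/193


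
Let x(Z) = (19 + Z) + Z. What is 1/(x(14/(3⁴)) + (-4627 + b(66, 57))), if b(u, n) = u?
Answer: -81/367874 ≈ -0.00022018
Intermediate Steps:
x(Z) = 19 + 2*Z
1/(x(14/(3⁴)) + (-4627 + b(66, 57))) = 1/((19 + 2*(14/(3⁴))) + (-4627 + 66)) = 1/((19 + 2*(14/81)) - 4561) = 1/((19 + 28/81) - 4561) = 1/(1567/81 - 4561) = 1/(-367874/81) = -81/367874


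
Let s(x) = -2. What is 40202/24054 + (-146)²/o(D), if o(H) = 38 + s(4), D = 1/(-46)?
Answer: 21424264/36081 ≈ 593.78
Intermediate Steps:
D = -1/46 ≈ -0.021739
o(H) = 36 (o(H) = 38 - 2 = 36)
40202/24054 + (-146)²/o(D) = 40202/24054 + (-146)²/36 = 40202*(1/24054) + 21316*(1/36) = 20101/12027 + 5329/9 = 21424264/36081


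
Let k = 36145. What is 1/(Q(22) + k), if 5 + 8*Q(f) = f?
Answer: 8/289177 ≈ 2.7665e-5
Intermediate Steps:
Q(f) = -5/8 + f/8
1/(Q(22) + k) = 1/((-5/8 + (1/8)*22) + 36145) = 1/((-5/8 + 11/4) + 36145) = 1/(17/8 + 36145) = 1/(289177/8) = 8/289177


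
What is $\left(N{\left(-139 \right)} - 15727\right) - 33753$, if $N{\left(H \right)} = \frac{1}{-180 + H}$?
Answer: $- \frac{15784121}{319} \approx -49480.0$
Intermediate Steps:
$\left(N{\left(-139 \right)} - 15727\right) - 33753 = \left(\frac{1}{-180 - 139} - 15727\right) - 33753 = \left(\frac{1}{-319} - 15727\right) - 33753 = \left(- \frac{1}{319} - 15727\right) - 33753 = - \frac{5016914}{319} - 33753 = - \frac{15784121}{319}$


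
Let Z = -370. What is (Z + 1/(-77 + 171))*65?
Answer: -2260635/94 ≈ -24049.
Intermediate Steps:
(Z + 1/(-77 + 171))*65 = (-370 + 1/(-77 + 171))*65 = (-370 + 1/94)*65 = -34779/94*65 = -2260635/94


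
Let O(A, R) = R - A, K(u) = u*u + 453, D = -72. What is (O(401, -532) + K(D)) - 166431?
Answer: -161727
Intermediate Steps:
K(u) = 453 + u² (K(u) = u² + 453 = 453 + u²)
(O(401, -532) + K(D)) - 166431 = ((-532 - 1*401) + (453 + (-72)²)) - 166431 = ((-532 - 401) + (453 + 5184)) - 166431 = (-933 + 5637) - 166431 = 4704 - 166431 = -161727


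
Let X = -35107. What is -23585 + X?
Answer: -58692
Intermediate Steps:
-23585 + X = -23585 - 35107 = -58692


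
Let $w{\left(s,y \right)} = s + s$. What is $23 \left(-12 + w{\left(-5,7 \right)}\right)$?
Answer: $-506$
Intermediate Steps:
$w{\left(s,y \right)} = 2 s$
$23 \left(-12 + w{\left(-5,7 \right)}\right) = 23 \left(-12 + 2 \left(-5\right)\right) = 23 \left(-12 - 10\right) = 23 \left(-22\right) = -506$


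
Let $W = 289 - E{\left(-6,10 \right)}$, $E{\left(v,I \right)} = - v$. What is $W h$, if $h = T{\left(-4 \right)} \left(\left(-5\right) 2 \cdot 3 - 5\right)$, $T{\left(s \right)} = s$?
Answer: $39620$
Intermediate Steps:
$W = 283$ ($W = 289 - \left(-1\right) \left(-6\right) = 289 - 6 = 283$)
$h = 140$ ($h = - 4 \left(\left(-5\right) 2 \cdot 3 - 5\right) = - 4 \left(\left(-10\right) 3 - 5\right) = - 4 \left(-30 - 5\right) = \left(-4\right) \left(-35\right) = 140$)
$W h = 283 \cdot 140 = 39620$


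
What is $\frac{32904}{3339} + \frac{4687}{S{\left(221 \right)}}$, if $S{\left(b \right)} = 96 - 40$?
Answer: $\frac{277659}{2968} \approx 93.551$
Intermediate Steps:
$S{\left(b \right)} = 56$
$\frac{32904}{3339} + \frac{4687}{S{\left(221 \right)}} = \frac{32904}{3339} + \frac{4687}{56} = 32904 \cdot \frac{1}{3339} + 4687 \cdot \frac{1}{56} = \frac{3656}{371} + \frac{4687}{56} = \frac{277659}{2968}$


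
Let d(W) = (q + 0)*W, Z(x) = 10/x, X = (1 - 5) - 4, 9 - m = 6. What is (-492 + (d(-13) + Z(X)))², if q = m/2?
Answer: 4206601/16 ≈ 2.6291e+5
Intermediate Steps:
m = 3 (m = 9 - 1*6 = 9 - 6 = 3)
q = 3/2 ≈ 1.5000
X = -8 (X = -4 - 4 = -8)
d(W) = 3*W/2 (d(W) = (3/2 + 0)*W = 3*W/2)
(-492 + (d(-13) + Z(X)))² = (-492 + ((3/2)*(-13) + 10/(-8)))² = (-492 + (-39/2 + 10*(-⅛)))² = (-492 + (-39/2 - 5/4))² = (-492 - 83/4)² = (-2051/4)² = 4206601/16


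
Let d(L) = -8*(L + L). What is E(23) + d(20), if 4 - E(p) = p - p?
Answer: -316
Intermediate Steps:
d(L) = -16*L
E(p) = 4 (E(p) = 4 - (p - p) = 4 - 1*0 = 4 + 0 = 4)
E(23) + d(20) = 4 - 16*20 = 4 - 320 = -316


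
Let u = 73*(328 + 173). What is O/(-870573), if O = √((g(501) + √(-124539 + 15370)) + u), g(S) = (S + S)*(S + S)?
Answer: -√(1040577 + I*√109169)/870573 ≈ -0.0011717 - 1.8603e-7*I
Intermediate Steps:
g(S) = 4*S² (g(S) = (2*S)*(2*S) = 4*S²)
u = 36573 (u = 73*501 = 36573)
O = √(1040577 + I*√109169) (O = √((4*501² + √(-124539 + 15370)) + 36573) = √((4*251001 + √(-109169)) + 36573) = √((1004004 + I*√109169) + 36573) = √(1040577 + I*√109169) ≈ 1020.1 + 0.162*I)
O/(-870573) = √(1040577 + I*√109169)/(-870573) = √(1040577 + I*√109169)*(-1/870573) = -√(1040577 + I*√109169)/870573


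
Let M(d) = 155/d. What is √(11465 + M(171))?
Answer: √37252730/57 ≈ 107.08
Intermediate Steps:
√(11465 + M(171)) = √(11465 + 155/171) = √(1960670/171) = √37252730/57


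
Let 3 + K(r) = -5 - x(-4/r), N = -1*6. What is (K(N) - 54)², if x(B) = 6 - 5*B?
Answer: 37636/9 ≈ 4181.8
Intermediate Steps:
N = -6
K(r) = -14 - 20/r (K(r) = -3 + (-5 - (6 - (-20)/r)) = -3 + (-5 - (6 + 20/r)) = -3 + (-5 + (-6 - 20/r)) = -3 + (-11 - 20/r) = -14 - 20/r)
(K(N) - 54)² = ((-14 - 20/(-6)) - 54)² = ((-14 - 20*(-⅙)) - 54)² = ((-14 + 10/3) - 54)² = (-32/3 - 54)² = (-194/3)² = 37636/9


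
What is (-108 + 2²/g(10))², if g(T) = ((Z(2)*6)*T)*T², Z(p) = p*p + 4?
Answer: 1679613408001/144000000 ≈ 11664.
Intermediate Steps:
Z(p) = 4 + p² (Z(p) = p² + 4 = 4 + p²)
g(T) = 48*T³ (g(T) = (((4 + 2²)*6)*T)*T² = (((4 + 4)*6)*T)*T² = ((8*6)*T)*T² = (48*T)*T² = 48*T³)
(-108 + 2²/g(10))² = (-108 + 2²/((48*10³)))² = (-108 + 4/((48*1000)))² = (-108 + 4/48000)² = (-108 + 4*(1/48000))² = (-108 + 1/12000)² = (-1295999/12000)² = 1679613408001/144000000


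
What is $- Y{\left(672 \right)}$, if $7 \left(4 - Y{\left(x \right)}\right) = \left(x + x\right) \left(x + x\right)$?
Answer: $258044$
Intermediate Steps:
$Y{\left(x \right)} = 4 - \frac{4 x^{2}}{7}$ ($Y{\left(x \right)} = 4 - \frac{\left(x + x\right) \left(x + x\right)}{7} = 4 - \frac{2 x 2 x}{7} = 4 - \frac{4 x^{2}}{7}$)
$- Y{\left(672 \right)} = - (4 - \frac{4 \cdot 672^{2}}{7}) = - (4 - 258048) = \left(-1\right) \left(-258044\right) = 258044$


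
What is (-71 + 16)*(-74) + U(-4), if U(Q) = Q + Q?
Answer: 4062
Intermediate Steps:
U(Q) = 2*Q
(-71 + 16)*(-74) + U(-4) = (-71 + 16)*(-74) + 2*(-4) = -55*(-74) - 8 = 4070 - 8 = 4062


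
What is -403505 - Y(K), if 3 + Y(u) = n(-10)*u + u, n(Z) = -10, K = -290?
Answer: -406112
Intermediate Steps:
Y(u) = -3 - 9*u (Y(u) = -3 + (-10*u + u) = -3 - 9*u)
-403505 - Y(K) = -403505 - (-3 - 9*(-290)) = -403505 - (-3 + 2610) = -403505 - 1*2607 = -403505 - 2607 = -406112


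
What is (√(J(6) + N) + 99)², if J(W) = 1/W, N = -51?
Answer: (594 + I*√1830)²/36 ≈ 9750.2 + 1411.7*I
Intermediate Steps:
(√(J(6) + N) + 99)² = (√(1/6 - 51) + 99)² = (√(⅙ - 51) + 99)² = (√(-305/6) + 99)² = (I*√1830/6 + 99)² = (99 + I*√1830/6)²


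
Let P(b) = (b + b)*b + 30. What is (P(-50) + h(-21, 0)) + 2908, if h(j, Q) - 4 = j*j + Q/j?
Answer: 8383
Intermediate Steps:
h(j, Q) = 4 + j**2 + Q/j (h(j, Q) = 4 + (j*j + Q/j) = 4 + (j**2 + Q/j) = 4 + j**2 + Q/j)
P(b) = 30 + 2*b**2 (P(b) = (2*b)*b + 30 = 2*b**2 + 30 = 30 + 2*b**2)
(P(-50) + h(-21, 0)) + 2908 = ((30 + 2*(-50)**2) + (4 + (-21)**2 + 0/(-21))) + 2908 = ((30 + 2*2500) + (4 + 441 + 0*(-1/21))) + 2908 = ((30 + 5000) + (4 + 441 + 0)) + 2908 = (5030 + 445) + 2908 = 5475 + 2908 = 8383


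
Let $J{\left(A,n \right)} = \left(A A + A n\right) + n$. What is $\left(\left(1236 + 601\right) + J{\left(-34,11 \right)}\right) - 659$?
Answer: $1971$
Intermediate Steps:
$J{\left(A,n \right)} = n + A^{2} + A n$ ($J{\left(A,n \right)} = \left(A^{2} + A n\right) + n = n + A^{2} + A n$)
$\left(\left(1236 + 601\right) + J{\left(-34,11 \right)}\right) - 659 = \left(\left(1236 + 601\right) + \left(11 + \left(-34\right)^{2} - 374\right)\right) - 659 = \left(1837 + \left(11 + 1156 - 374\right)\right) - 659 = \left(1837 + 793\right) - 659 = 2630 - 659 = 1971$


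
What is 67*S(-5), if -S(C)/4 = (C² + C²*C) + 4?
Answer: 25728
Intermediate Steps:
S(C) = -16 - 4*C² - 4*C³ (S(C) = -4*((C² + C²*C) + 4) = -4*((C² + C³) + 4) = -4*(4 + C² + C³) = -16 - 4*C² - 4*C³)
67*S(-5) = 67*(-16 - 4*(-5)² - 4*(-5)³) = 67*(-16 - 4*25 - 4*(-125)) = 67*(-16 - 100 + 500) = 67*384 = 25728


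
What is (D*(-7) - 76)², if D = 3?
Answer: 9409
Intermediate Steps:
(D*(-7) - 76)² = (3*(-7) - 76)² = (-21 - 76)² = (-97)² = 9409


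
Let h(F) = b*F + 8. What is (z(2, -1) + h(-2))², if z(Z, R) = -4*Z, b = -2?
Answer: 16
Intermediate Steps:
h(F) = 8 - 2*F (h(F) = -2*F + 8 = 8 - 2*F)
(z(2, -1) + h(-2))² = (-4*2 + (8 - 2*(-2)))² = (-8 + (8 + 4))² = (-8 + 12)² = 4² = 16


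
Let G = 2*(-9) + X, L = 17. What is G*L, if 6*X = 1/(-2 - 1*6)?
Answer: -14705/48 ≈ -306.35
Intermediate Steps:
X = -1/48 (X = 1/(6*(-2 - 1*6)) = 1/(6*(-2 - 6)) = (1/6)/(-8) = (1/6)*(-1/8) = -1/48 ≈ -0.020833)
G = -865/48 (G = 2*(-9) - 1/48 = -18 - 1/48 = -865/48 ≈ -18.021)
G*L = -865/48*17 = -14705/48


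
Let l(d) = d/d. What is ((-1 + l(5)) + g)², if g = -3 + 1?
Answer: 4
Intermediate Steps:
l(d) = 1
g = -2
((-1 + l(5)) + g)² = ((-1 + 1) - 2)² = (0 - 2)² = (-2)² = 4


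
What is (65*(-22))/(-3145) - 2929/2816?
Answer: -1036965/1771264 ≈ -0.58544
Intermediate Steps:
(65*(-22))/(-3145) - 2929/2816 = -1430*(-1/3145) - 2929*1/2816 = 286/629 - 2929/2816 = -1036965/1771264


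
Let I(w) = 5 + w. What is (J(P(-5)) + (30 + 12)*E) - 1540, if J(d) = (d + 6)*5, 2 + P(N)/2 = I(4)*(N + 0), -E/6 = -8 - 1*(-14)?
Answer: -3492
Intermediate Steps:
E = -36 (E = -6*(-8 - 1*(-14)) = -6*(-8 + 14) = -6*6 = -36)
P(N) = -4 + 18*N (P(N) = -4 + 2*((5 + 4)*(N + 0)) = -4 + 2*(9*N) = -4 + 18*N)
J(d) = 30 + 5*d (J(d) = (6 + d)*5 = 30 + 5*d)
(J(P(-5)) + (30 + 12)*E) - 1540 = ((30 + 5*(-4 + 18*(-5))) + (30 + 12)*(-36)) - 1540 = ((30 + 5*(-4 - 90)) + 42*(-36)) - 1540 = ((30 + 5*(-94)) - 1512) - 1540 = ((30 - 470) - 1512) - 1540 = (-440 - 1512) - 1540 = -1952 - 1540 = -3492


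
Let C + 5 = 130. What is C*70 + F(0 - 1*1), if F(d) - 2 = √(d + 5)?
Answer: 8754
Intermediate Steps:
C = 125 (C = -5 + 130 = 125)
F(d) = 2 + √(5 + d) (F(d) = 2 + √(d + 5) = 2 + √(5 + d))
C*70 + F(0 - 1*1) = 125*70 + (2 + √(5 + (0 - 1*1))) = 8750 + (2 + √(5 + (0 - 1))) = 8750 + (2 + √(5 - 1)) = 8750 + (2 + √4) = 8750 + (2 + 2) = 8750 + 4 = 8754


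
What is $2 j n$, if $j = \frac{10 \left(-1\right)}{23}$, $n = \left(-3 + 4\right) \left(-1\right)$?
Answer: $\frac{20}{23} \approx 0.86957$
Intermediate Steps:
$n = -1$ ($n = 1 \left(-1\right) = -1$)
$j = - \frac{10}{23}$ ($j = \left(-10\right) \frac{1}{23} = - \frac{10}{23} \approx -0.43478$)
$2 j n = 2 \left(- \frac{10}{23}\right) \left(-1\right) = \left(- \frac{20}{23}\right) \left(-1\right) = \frac{20}{23}$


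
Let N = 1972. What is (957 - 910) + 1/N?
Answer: 92685/1972 ≈ 47.000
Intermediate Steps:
(957 - 910) + 1/N = (957 - 910) + 1/1972 = 47 + 1/1972 = 92685/1972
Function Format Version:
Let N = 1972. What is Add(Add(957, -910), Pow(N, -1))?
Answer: Rational(92685, 1972) ≈ 47.000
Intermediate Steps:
Add(Add(957, -910), Pow(N, -1)) = Add(Add(957, -910), Pow(1972, -1)) = Add(47, Rational(1, 1972)) = Rational(92685, 1972)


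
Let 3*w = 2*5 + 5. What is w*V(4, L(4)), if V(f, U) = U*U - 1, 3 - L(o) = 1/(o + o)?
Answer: 2325/64 ≈ 36.328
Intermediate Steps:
L(o) = 3 - 1/(2*o) (L(o) = 3 - 1/(o + o) = 3 - 1/(2*o))
V(f, U) = -1 + U² (V(f, U) = U² - 1 = -1 + U²)
w = 5 (w = (2*5 + 5)/3 = (10 + 5)/3 = (⅓)*15 = 5)
w*V(4, L(4)) = 5*(-1 + (3 - ½/4)²) = 5*(-1 + (3 - ½*¼)²) = 5*(-1 + (3 - ⅛)²) = 5*(-1 + (23/8)²) = 5*(-1 + 529/64) = 5*(465/64) = 2325/64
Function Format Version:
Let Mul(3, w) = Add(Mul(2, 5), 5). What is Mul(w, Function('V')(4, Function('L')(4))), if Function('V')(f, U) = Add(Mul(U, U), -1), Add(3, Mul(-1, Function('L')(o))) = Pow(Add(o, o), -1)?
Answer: Rational(2325, 64) ≈ 36.328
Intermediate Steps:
Function('L')(o) = Add(3, Mul(Rational(-1, 2), Pow(o, -1))) (Function('L')(o) = Add(3, Mul(-1, Pow(Add(o, o), -1))) = Add(3, Mul(-1, Pow(Mul(2, o), -1))) = Add(3, Mul(-1, Mul(Rational(1, 2), Pow(o, -1)))) = Add(3, Mul(Rational(-1, 2), Pow(o, -1))))
Function('V')(f, U) = Add(-1, Pow(U, 2)) (Function('V')(f, U) = Add(Pow(U, 2), -1) = Add(-1, Pow(U, 2)))
w = 5 (w = Mul(Rational(1, 3), Add(Mul(2, 5), 5)) = Mul(Rational(1, 3), Add(10, 5)) = Mul(Rational(1, 3), 15) = 5)
Mul(w, Function('V')(4, Function('L')(4))) = Mul(5, Add(-1, Pow(Add(3, Mul(Rational(-1, 2), Pow(4, -1))), 2))) = Mul(5, Add(-1, Pow(Add(3, Mul(Rational(-1, 2), Rational(1, 4))), 2))) = Mul(5, Add(-1, Pow(Add(3, Rational(-1, 8)), 2))) = Mul(5, Add(-1, Pow(Rational(23, 8), 2))) = Mul(5, Add(-1, Rational(529, 64))) = Mul(5, Rational(465, 64)) = Rational(2325, 64)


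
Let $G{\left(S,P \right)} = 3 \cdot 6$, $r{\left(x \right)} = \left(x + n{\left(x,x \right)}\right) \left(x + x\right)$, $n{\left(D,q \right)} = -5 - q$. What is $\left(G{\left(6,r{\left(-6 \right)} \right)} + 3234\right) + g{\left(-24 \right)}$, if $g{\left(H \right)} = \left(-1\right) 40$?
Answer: $3212$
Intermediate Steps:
$r{\left(x \right)} = - 10 x$ ($r{\left(x \right)} = \left(x - \left(5 + x\right)\right) \left(x + x\right) = - 5 \cdot 2 x = - 10 x$)
$G{\left(S,P \right)} = 18$
$g{\left(H \right)} = -40$
$\left(G{\left(6,r{\left(-6 \right)} \right)} + 3234\right) + g{\left(-24 \right)} = \left(18 + 3234\right) - 40 = 3252 - 40 = 3212$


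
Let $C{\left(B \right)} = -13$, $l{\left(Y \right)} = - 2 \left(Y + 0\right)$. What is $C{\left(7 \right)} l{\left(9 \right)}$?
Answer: $234$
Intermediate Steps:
$l{\left(Y \right)} = - 2 Y$
$C{\left(7 \right)} l{\left(9 \right)} = - 13 \left(\left(-2\right) 9\right) = \left(-13\right) \left(-18\right) = 234$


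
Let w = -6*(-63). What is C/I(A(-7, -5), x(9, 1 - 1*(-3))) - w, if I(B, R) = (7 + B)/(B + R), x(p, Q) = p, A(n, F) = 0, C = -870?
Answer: -10476/7 ≈ -1496.6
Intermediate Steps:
I(B, R) = (7 + B)/(B + R)
w = 378
C/I(A(-7, -5), x(9, 1 - 1*(-3))) - w = -870*(0 + 9)/(7 + 0) - 1*378 = -870/(7/9) - 378 = -870/((1/9)*7) - 378 = -870/7/9 - 378 = -870*9/7 - 378 = -7830/7 - 378 = -10476/7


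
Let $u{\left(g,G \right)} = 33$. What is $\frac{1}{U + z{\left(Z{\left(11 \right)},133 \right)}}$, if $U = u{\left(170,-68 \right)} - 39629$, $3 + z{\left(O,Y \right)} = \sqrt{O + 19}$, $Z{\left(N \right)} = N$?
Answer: $- \frac{39599}{1568080771} - \frac{\sqrt{30}}{1568080771} \approx -2.5257 \cdot 10^{-5}$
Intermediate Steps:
$z{\left(O,Y \right)} = -3 + \sqrt{19 + O}$ ($z{\left(O,Y \right)} = -3 + \sqrt{O + 19} = -3 + \sqrt{19 + O}$)
$U = -39596$ ($U = 33 - 39629 = -39596$)
$\frac{1}{U + z{\left(Z{\left(11 \right)},133 \right)}} = \frac{1}{-39596 - \left(3 - \sqrt{19 + 11}\right)} = \frac{1}{-39596 - \left(3 - \sqrt{30}\right)} = \frac{1}{-39599 + \sqrt{30}}$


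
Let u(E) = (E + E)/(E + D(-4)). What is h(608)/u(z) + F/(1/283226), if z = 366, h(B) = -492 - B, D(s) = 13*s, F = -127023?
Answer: -6583647650584/183 ≈ -3.5976e+10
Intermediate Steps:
u(E) = 2*E/(-52 + E) (u(E) = (E + E)/(E + 13*(-4)) = (2*E)/(E - 52) = (2*E)/(-52 + E) = 2*E/(-52 + E))
h(608)/u(z) + F/(1/283226) = (-492 - 1*608)/((2*366/(-52 + 366))) - 127023/(1/283226) = (-492 - 608)/((2*366/314)) - 127023/1/283226 = -1100/(2*366*(1/314)) - 127023*283226 = -1100/366/157 - 35976216198 = -1100*157/366 - 35976216198 = -86350/183 - 35976216198 = -6583647650584/183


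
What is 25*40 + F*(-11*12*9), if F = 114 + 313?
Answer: -506276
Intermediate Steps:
F = 427
25*40 + F*(-11*12*9) = 25*40 + 427*(-11*12*9) = 1000 + 427*(-132*9) = 1000 + 427*(-1188) = 1000 - 507276 = -506276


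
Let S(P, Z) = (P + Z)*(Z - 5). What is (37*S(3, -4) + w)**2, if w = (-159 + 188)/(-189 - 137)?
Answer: 11778543841/106276 ≈ 1.1083e+5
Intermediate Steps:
S(P, Z) = (-5 + Z)*(P + Z) (S(P, Z) = (P + Z)*(-5 + Z) = (-5 + Z)*(P + Z))
w = -29/326 (w = 29/(-326) = 29*(-1/326) = -29/326 ≈ -0.088957)
(37*S(3, -4) + w)**2 = (37*((-4)**2 - 5*3 - 5*(-4) + 3*(-4)) - 29/326)**2 = (37*(16 - 15 + 20 - 12) - 29/326)**2 = (37*9 - 29/326)**2 = (333 - 29/326)**2 = (108529/326)**2 = 11778543841/106276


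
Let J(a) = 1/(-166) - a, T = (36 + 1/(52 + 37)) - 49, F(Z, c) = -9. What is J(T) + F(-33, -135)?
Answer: 58841/14774 ≈ 3.9827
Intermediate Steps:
T = -1156/89 (T = (36 + 1/89) - 49 = 3205/89 - 49 = -1156/89 ≈ -12.989)
J(a) = -1/166 - a
J(T) + F(-33, -135) = (-1/166 - 1*(-1156/89)) - 9 = (-1/166 + 1156/89) - 9 = 191807/14774 - 9 = 58841/14774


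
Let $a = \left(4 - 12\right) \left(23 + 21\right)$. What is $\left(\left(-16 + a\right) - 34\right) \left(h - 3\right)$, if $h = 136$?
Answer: $-53466$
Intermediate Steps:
$a = -352$ ($a = \left(-8\right) 44 = -352$)
$\left(\left(-16 + a\right) - 34\right) \left(h - 3\right) = \left(\left(-16 - 352\right) - 34\right) \left(136 - 3\right) = \left(-368 - 34\right) 133 = \left(-402\right) 133 = -53466$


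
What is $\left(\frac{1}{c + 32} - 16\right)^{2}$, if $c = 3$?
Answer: $\frac{312481}{1225} \approx 255.09$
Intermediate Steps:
$\left(\frac{1}{c + 32} - 16\right)^{2} = \left(\frac{1}{3 + 32} - 16\right)^{2} = \left(\frac{1}{35} - 16\right)^{2} = \left(- \frac{559}{35}\right)^{2} = \frac{312481}{1225}$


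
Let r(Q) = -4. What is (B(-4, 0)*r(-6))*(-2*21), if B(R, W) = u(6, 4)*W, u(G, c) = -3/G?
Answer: 0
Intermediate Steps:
B(R, W) = -W/2 (B(R, W) = (-3/6)*W = (-3*⅙)*W = -W/2)
(B(-4, 0)*r(-6))*(-2*21) = (-½*0*(-4))*(-2*21) = (0*(-4))*(-42) = 0*(-42) = 0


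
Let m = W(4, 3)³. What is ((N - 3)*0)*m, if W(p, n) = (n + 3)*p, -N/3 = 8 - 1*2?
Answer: 0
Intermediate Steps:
N = -18 (N = -3*(8 - 1*2) = -3*(8 - 2) = -3*6 = -18)
W(p, n) = p*(3 + n) (W(p, n) = (3 + n)*p = p*(3 + n))
m = 13824 (m = (4*(3 + 3))³ = (4*6)³ = 24³ = 13824)
((N - 3)*0)*m = ((-18 - 3)*0)*13824 = -21*0*13824 = 0*13824 = 0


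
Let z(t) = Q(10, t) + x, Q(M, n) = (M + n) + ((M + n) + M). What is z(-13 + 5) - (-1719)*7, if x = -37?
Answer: 12010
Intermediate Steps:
Q(M, n) = 2*n + 3*M (Q(M, n) = (M + n) + (n + 2*M) = 2*n + 3*M)
z(t) = -7 + 2*t (z(t) = (2*t + 3*10) - 37 = (2*t + 30) - 37 = (30 + 2*t) - 37 = -7 + 2*t)
z(-13 + 5) - (-1719)*7 = (-7 + 2*(-13 + 5)) - (-1719)*7 = (-7 + 2*(-8)) - 1*(-12033) = (-7 - 16) + 12033 = -23 + 12033 = 12010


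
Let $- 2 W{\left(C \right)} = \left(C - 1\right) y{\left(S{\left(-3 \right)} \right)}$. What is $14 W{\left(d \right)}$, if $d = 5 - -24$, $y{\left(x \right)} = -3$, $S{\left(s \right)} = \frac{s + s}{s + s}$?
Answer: $588$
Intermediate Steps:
$S{\left(s \right)} = 1$ ($S{\left(s \right)} = \frac{2 s}{2 s} = 2 s \frac{1}{2 s} = 1$)
$d = 29$ ($d = 5 + 24 = 29$)
$W{\left(C \right)} = - \frac{3}{2} + \frac{3 C}{2}$ ($W{\left(C \right)} = - \frac{\left(C - 1\right) \left(-3\right)}{2} = - \frac{\left(-1 + C\right) \left(-3\right)}{2} = - \frac{3 - 3 C}{2} = - \frac{3}{2} + \frac{3 C}{2}$)
$14 W{\left(d \right)} = 14 \left(- \frac{3}{2} + \frac{3}{2} \cdot 29\right) = 14 \left(- \frac{3}{2} + \frac{87}{2}\right) = 14 \cdot 42 = 588$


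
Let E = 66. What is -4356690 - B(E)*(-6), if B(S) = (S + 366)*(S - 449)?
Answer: -5349426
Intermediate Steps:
B(S) = (-449 + S)*(366 + S) (B(S) = (366 + S)*(-449 + S) = (-449 + S)*(366 + S))
-4356690 - B(E)*(-6) = -4356690 - (-164334 + 66**2 - 83*66)*(-6) = -4356690 - (-164334 + 4356 - 5478)*(-6) = -4356690 - (-165456)*(-6) = -4356690 - 1*992736 = -4356690 - 992736 = -5349426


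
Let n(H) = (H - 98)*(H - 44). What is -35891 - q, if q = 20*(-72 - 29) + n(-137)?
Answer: -76406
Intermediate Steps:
n(H) = (-98 + H)*(-44 + H)
q = 40515 (q = 20*(-72 - 29) + (4312 + (-137)² - 142*(-137)) = 20*(-101) + (4312 + 18769 + 19454) = -2020 + 42535 = 40515)
-35891 - q = -35891 - 1*40515 = -35891 - 40515 = -76406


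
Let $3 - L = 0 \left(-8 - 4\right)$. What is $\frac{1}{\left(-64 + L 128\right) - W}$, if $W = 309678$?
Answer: $- \frac{1}{309358} \approx -3.2325 \cdot 10^{-6}$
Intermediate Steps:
$L = 3$ ($L = 3 - 0 \left(-8 - 4\right) = 3 - 0 \left(-12\right) = 3 - 0 = 3 + 0 = 3$)
$\frac{1}{\left(-64 + L 128\right) - W} = \frac{1}{\left(-64 + 3 \cdot 128\right) - 309678} = \frac{1}{\left(-64 + 384\right) - 309678} = \frac{1}{320 - 309678} = \frac{1}{-309358} = - \frac{1}{309358}$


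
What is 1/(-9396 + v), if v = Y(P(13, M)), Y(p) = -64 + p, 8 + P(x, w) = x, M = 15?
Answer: -1/9455 ≈ -0.00010576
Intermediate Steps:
P(x, w) = -8 + x
v = -59 (v = -64 + (-8 + 13) = -64 + 5 = -59)
1/(-9396 + v) = 1/(-9396 - 59) = 1/(-9455) = -1/9455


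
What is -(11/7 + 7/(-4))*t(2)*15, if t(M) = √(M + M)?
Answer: 75/14 ≈ 5.3571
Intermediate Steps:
t(M) = √2*√M (t(M) = √(2*M) = √2*√M)
-(11/7 + 7/(-4))*t(2)*15 = -(11/7 + 7/(-4))*(√2*√2)*15 = -(11*(⅐) + 7*(-¼))*2*15 = -(11/7 - 7/4)*2*15 = -(-5/28*2)*15 = -(-5)*15/14 = -1*(-75/14) = 75/14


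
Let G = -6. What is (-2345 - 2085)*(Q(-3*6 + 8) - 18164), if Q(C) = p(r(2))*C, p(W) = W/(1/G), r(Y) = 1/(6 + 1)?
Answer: 562999840/7 ≈ 8.0429e+7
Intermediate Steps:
r(Y) = ⅐ (r(Y) = 1/7 = ⅐)
p(W) = -6*W (p(W) = W/(1/(-6)) = W/(-⅙) = W*(-6) = -6*W)
Q(C) = -6*C/7 (Q(C) = (-6*⅐)*C = -6*C/7)
(-2345 - 2085)*(Q(-3*6 + 8) - 18164) = (-2345 - 2085)*(-6*(-3*6 + 8)/7 - 18164) = -4430*(-6*(-18 + 8)/7 - 18164) = -4430*(-6/7*(-10) - 18164) = -4430*(60/7 - 18164) = -4430*(-127088/7) = 562999840/7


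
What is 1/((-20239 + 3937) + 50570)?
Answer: 1/34268 ≈ 2.9182e-5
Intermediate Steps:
1/((-20239 + 3937) + 50570) = 1/(-16302 + 50570) = 1/34268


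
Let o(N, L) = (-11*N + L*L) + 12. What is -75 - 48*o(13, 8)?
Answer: 3141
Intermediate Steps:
o(N, L) = 12 + L**2 - 11*N (o(N, L) = (-11*N + L**2) + 12 = (L**2 - 11*N) + 12 = 12 + L**2 - 11*N)
-75 - 48*o(13, 8) = -75 - 48*(12 + 8**2 - 11*13) = -75 - 48*(12 + 64 - 143) = -75 - 48*(-67) = -75 + 3216 = 3141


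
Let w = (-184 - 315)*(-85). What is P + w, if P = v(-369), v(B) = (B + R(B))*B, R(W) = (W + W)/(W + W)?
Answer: 178207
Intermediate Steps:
R(W) = 1 (R(W) = (2*W)/((2*W)) = (2*W)*(1/(2*W)) = 1)
w = 42415 (w = -499*(-85) = 42415)
v(B) = B*(1 + B) (v(B) = (B + 1)*B = (1 + B)*B = B*(1 + B))
P = 135792 (P = -369*(1 - 369) = -369*(-368) = 135792)
P + w = 135792 + 42415 = 178207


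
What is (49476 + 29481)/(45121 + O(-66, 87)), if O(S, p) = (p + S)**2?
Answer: 78957/45562 ≈ 1.7330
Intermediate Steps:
O(S, p) = (S + p)**2
(49476 + 29481)/(45121 + O(-66, 87)) = (49476 + 29481)/(45121 + (-66 + 87)**2) = 78957/(45121 + 21**2) = 78957/(45121 + 441) = 78957/45562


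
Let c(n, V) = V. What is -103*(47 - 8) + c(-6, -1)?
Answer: -4018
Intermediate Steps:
-103*(47 - 8) + c(-6, -1) = -103*(47 - 8) - 1 = -103*39 - 1 = -4017 - 1 = -4018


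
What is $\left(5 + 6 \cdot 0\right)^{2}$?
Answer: $25$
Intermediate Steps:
$\left(5 + 6 \cdot 0\right)^{2} = \left(5 + 0\right)^{2} = 5^{2} = 25$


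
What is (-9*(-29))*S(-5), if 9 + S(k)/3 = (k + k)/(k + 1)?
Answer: -10179/2 ≈ -5089.5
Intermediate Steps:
S(k) = -27 + 6*k/(1 + k) (S(k) = -27 + 3*((k + k)/(k + 1)) = -27 + 3*((2*k)/(1 + k)) = -27 + 3*(2*k/(1 + k)) = -27 + 6*k/(1 + k))
(-9*(-29))*S(-5) = (-9*(-29))*(3*(-9 - 7*(-5))/(1 - 5)) = 261*(3*(-9 + 35)/(-4)) = 261*(3*(-1/4)*26) = 261*(-39/2) = -10179/2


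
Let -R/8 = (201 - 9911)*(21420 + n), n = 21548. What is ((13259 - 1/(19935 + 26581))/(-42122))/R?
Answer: -616755643/6539818596669076480 ≈ -9.4308e-11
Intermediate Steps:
R = 3337754240 (R = -8*(201 - 9911)*(21420 + 21548) = -(-77680)*42968 = -8*(-417219280) = 3337754240)
((13259 - 1/(19935 + 26581))/(-42122))/R = ((13259 - 1/(19935 + 26581))/(-42122))/3337754240 = ((13259 - 1/46516)*(-1/42122))*(1/3337754240) = ((616755643/46516)*(-1/42122))*(1/3337754240) = -616755643/1959346952*1/3337754240 = -616755643/6539818596669076480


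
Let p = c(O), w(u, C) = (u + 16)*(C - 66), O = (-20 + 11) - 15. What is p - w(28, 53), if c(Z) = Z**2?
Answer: 1148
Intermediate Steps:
O = -24 (O = -9 - 15 = -24)
w(u, C) = (-66 + C)*(16 + u) (w(u, C) = (16 + u)*(-66 + C) = (-66 + C)*(16 + u))
p = 576 (p = (-24)**2 = 576)
p - w(28, 53) = 576 - (-1056 - 66*28 + 16*53 + 53*28) = 576 - (-1056 - 1848 + 848 + 1484) = 576 - 1*(-572) = 576 + 572 = 1148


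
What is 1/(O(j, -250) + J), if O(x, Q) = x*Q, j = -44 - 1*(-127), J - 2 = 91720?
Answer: 1/70972 ≈ 1.4090e-5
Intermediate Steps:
J = 91722 (J = 2 + 91720 = 91722)
j = 83 (j = -44 + 127 = 83)
O(x, Q) = Q*x
1/(O(j, -250) + J) = 1/(-250*83 + 91722) = 1/(-20750 + 91722) = 1/70972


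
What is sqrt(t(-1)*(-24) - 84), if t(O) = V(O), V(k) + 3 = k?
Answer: 2*sqrt(3) ≈ 3.4641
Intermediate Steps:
V(k) = -3 + k
t(O) = -3 + O
sqrt(t(-1)*(-24) - 84) = sqrt((-3 - 1)*(-24) - 84) = sqrt(-4*(-24) - 84) = sqrt(96 - 84) = sqrt(12) = 2*sqrt(3)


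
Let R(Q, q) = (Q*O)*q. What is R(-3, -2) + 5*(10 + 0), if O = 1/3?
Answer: 52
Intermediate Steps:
O = ⅓ ≈ 0.33333
R(Q, q) = Q*q/3 (R(Q, q) = (Q*(⅓))*q = (Q/3)*q = Q*q/3)
R(-3, -2) + 5*(10 + 0) = (⅓)*(-3)*(-2) + 5*(10 + 0) = 2 + 5*10 = 2 + 50 = 52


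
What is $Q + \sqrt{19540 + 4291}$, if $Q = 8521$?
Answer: $8521 + \sqrt{23831} \approx 8675.4$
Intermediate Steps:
$Q + \sqrt{19540 + 4291} = 8521 + \sqrt{19540 + 4291} = 8521 + \sqrt{23831}$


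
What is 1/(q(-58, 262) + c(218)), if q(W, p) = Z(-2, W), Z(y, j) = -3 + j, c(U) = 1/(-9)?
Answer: -9/550 ≈ -0.016364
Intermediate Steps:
c(U) = -1/9
q(W, p) = -3 + W
1/(q(-58, 262) + c(218)) = 1/((-3 - 58) - 1/9) = 1/(-61 - 1/9) = 1/(-550/9) = -9/550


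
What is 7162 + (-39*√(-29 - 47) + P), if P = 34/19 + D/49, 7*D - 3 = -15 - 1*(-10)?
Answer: 46686378/6517 - 78*I*√19 ≈ 7163.8 - 339.99*I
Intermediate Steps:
D = -2/7 (D = 3/7 + (-15 - 1*(-10))/7 = 3/7 + (-15 + 10)/7 = 3/7 + (⅐)*(-5) = 3/7 - 5/7 = -2/7 ≈ -0.28571)
P = 11624/6517 (P = 34/19 - 2/7/49 = 34*(1/19) - 2/7*1/49 = 34/19 - 2/343 = 11624/6517 ≈ 1.7836)
7162 + (-39*√(-29 - 47) + P) = 7162 + (-39*√(-29 - 47) + 11624/6517) = 7162 + (-78*I*√19 + 11624/6517) = 7162 + (11624/6517 - 78*I*√19) = 46686378/6517 - 78*I*√19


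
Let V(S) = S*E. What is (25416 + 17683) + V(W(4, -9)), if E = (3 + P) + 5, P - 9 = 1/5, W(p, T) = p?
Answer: 215839/5 ≈ 43168.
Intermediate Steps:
P = 46/5 (P = 9 + 1/5 = 9 + ⅕ = 46/5 ≈ 9.2000)
E = 86/5 (E = (3 + 46/5) + 5 = 61/5 + 5 = 86/5 ≈ 17.200)
V(S) = 86*S/5 (V(S) = S*(86/5) = 86*S/5)
(25416 + 17683) + V(W(4, -9)) = (25416 + 17683) + (86/5)*4 = 43099 + 344/5 = 215839/5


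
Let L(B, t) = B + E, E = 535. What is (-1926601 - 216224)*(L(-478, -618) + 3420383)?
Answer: -7329404343000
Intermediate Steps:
L(B, t) = 535 + B (L(B, t) = B + 535 = 535 + B)
(-1926601 - 216224)*(L(-478, -618) + 3420383) = (-1926601 - 216224)*((535 - 478) + 3420383) = -2142825*(57 + 3420383) = -2142825*3420440 = -7329404343000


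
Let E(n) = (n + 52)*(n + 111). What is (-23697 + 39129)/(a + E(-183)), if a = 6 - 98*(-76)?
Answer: 7716/8443 ≈ 0.91389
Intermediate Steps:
E(n) = (52 + n)*(111 + n)
a = 7454 (a = 6 + 7448 = 7454)
(-23697 + 39129)/(a + E(-183)) = (-23697 + 39129)/(7454 + (5772 + (-183)² + 163*(-183))) = 15432/(7454 + (5772 + 33489 - 29829)) = 15432/(7454 + 9432) = 15432/16886 = 15432*(1/16886) = 7716/8443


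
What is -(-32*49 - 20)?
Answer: 1588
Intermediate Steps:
-(-32*49 - 20) = -(-1568 - 20) = -1*(-1588) = 1588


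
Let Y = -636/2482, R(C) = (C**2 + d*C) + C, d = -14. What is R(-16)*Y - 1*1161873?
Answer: -1442031945/1241 ≈ -1.1620e+6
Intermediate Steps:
R(C) = C**2 - 13*C (R(C) = (C**2 - 14*C) + C = C**2 - 13*C)
Y = -318/1241 (Y = -636*1/2482 = -318/1241 ≈ -0.25625)
R(-16)*Y - 1*1161873 = -16*(-13 - 16)*(-318/1241) - 1*1161873 = -16*(-29)*(-318/1241) - 1161873 = 464*(-318/1241) - 1161873 = -147552/1241 - 1161873 = -1442031945/1241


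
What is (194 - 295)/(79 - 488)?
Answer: 101/409 ≈ 0.24694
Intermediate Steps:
(194 - 295)/(79 - 488) = -101/(-409) = -101*(-1/409) = 101/409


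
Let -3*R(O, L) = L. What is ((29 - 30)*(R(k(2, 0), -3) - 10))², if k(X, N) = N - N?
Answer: 81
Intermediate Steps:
k(X, N) = 0
R(O, L) = -L/3
((29 - 30)*(R(k(2, 0), -3) - 10))² = ((29 - 30)*(-⅓*(-3) - 10))² = (-(1 - 10))² = (-1*(-9))² = 9² = 81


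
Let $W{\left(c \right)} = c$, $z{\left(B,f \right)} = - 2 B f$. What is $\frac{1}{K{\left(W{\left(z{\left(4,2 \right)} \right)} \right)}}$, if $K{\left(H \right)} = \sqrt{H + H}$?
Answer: $- \frac{i \sqrt{2}}{8} \approx - 0.17678 i$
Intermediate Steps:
$z{\left(B,f \right)} = - 2 B f$
$K{\left(H \right)} = \sqrt{2} \sqrt{H}$ ($K{\left(H \right)} = \sqrt{2 H} = \sqrt{2} \sqrt{H}$)
$\frac{1}{K{\left(W{\left(z{\left(4,2 \right)} \right)} \right)}} = \frac{1}{\sqrt{2} \sqrt{\left(-2\right) 4 \cdot 2}} = \frac{1}{\sqrt{2} \sqrt{-16}} = \frac{1}{\sqrt{2} \cdot 4 i} = \frac{1}{4 i \sqrt{2}} = - \frac{i \sqrt{2}}{8}$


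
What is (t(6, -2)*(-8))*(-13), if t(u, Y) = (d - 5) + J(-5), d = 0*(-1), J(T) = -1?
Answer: -624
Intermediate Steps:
d = 0
t(u, Y) = -6 (t(u, Y) = (0 - 5) - 1 = -5 - 1 = -6)
(t(6, -2)*(-8))*(-13) = -6*(-8)*(-13) = 48*(-13) = -624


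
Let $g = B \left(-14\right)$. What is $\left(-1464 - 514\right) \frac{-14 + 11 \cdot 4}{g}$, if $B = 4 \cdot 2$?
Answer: $\frac{14835}{28} \approx 529.82$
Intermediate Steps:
$B = 8$
$g = -112$ ($g = 8 \left(-14\right) = -112$)
$\left(-1464 - 514\right) \frac{-14 + 11 \cdot 4}{g} = \left(-1464 - 514\right) \frac{-14 + 11 \cdot 4}{-112} = - 1978 \left(-14 + 44\right) \left(- \frac{1}{112}\right) = - 1978 \cdot 30 \left(- \frac{1}{112}\right) = \left(-1978\right) \left(- \frac{15}{56}\right) = \frac{14835}{28}$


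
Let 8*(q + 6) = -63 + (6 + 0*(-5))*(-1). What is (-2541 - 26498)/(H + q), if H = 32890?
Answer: -232312/263003 ≈ -0.88331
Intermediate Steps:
q = -117/8 (q = -6 + (-63 + (6 + 0*(-5))*(-1))/8 = -6 + (-63 + (6 + 0)*(-1))/8 = -6 + (-63 + 6*(-1))/8 = -6 + (-63 - 6)/8 = -6 + (⅛)*(-69) = -6 - 69/8 = -117/8 ≈ -14.625)
(-2541 - 26498)/(H + q) = (-2541 - 26498)/(32890 - 117/8) = -29039/263003/8 = -29039*8/263003 = -232312/263003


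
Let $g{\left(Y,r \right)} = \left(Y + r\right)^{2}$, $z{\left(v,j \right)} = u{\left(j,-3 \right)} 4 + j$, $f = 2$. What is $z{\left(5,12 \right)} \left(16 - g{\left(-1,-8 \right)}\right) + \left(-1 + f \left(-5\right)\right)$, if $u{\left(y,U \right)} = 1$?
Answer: $-1051$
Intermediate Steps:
$z{\left(v,j \right)} = 4 + j$ ($z{\left(v,j \right)} = 1 \cdot 4 + j = 4 + j$)
$z{\left(5,12 \right)} \left(16 - g{\left(-1,-8 \right)}\right) + \left(-1 + f \left(-5\right)\right) = \left(4 + 12\right) \left(16 - \left(-1 - 8\right)^{2}\right) + \left(-1 + 2 \left(-5\right)\right) = 16 \left(16 - \left(-9\right)^{2}\right) - 11 = 16 \left(16 - 81\right) - 11 = 16 \left(-65\right) - 11 = -1040 - 11 = -1051$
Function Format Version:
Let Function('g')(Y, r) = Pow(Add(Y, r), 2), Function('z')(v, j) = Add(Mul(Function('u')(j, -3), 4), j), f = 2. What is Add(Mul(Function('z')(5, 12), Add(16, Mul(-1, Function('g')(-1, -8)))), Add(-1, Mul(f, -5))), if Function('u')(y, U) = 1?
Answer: -1051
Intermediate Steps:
Function('z')(v, j) = Add(4, j) (Function('z')(v, j) = Add(Mul(1, 4), j) = Add(4, j))
Add(Mul(Function('z')(5, 12), Add(16, Mul(-1, Function('g')(-1, -8)))), Add(-1, Mul(f, -5))) = Add(Mul(Add(4, 12), Add(16, Mul(-1, Pow(Add(-1, -8), 2)))), Add(-1, Mul(2, -5))) = Add(Mul(16, Add(16, Mul(-1, Pow(-9, 2)))), Add(-1, -10)) = Add(Mul(16, Add(16, Mul(-1, 81))), -11) = Add(Mul(16, Add(16, -81)), -11) = Add(Mul(16, -65), -11) = Add(-1040, -11) = -1051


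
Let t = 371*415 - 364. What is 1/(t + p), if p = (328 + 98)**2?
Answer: 1/335077 ≈ 2.9844e-6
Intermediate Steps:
t = 153601 (t = 153965 - 364 = 153601)
p = 181476 (p = 426**2 = 181476)
1/(t + p) = 1/(153601 + 181476) = 1/335077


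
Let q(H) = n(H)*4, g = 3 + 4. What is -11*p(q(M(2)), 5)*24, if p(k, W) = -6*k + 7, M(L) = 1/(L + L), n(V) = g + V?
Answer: 44088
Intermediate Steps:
g = 7
n(V) = 7 + V
M(L) = 1/(2*L)
q(H) = 28 + 4*H (q(H) = (7 + H)*4 = 28 + 4*H)
p(k, W) = 7 - 6*k
-11*p(q(M(2)), 5)*24 = -11*(7 - 6*(28 + 4*((½)/2)))*24 = -11*(7 - 6*(28 + 4*((½)*(½))))*24 = -11*(7 - 6*(28 + 4*(¼)))*24 = -11*(7 - 6*(28 + 1))*24 = -11*(7 - 6*29)*24 = -11*(7 - 174)*24 = -11*(-167)*24 = 1837*24 = 44088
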